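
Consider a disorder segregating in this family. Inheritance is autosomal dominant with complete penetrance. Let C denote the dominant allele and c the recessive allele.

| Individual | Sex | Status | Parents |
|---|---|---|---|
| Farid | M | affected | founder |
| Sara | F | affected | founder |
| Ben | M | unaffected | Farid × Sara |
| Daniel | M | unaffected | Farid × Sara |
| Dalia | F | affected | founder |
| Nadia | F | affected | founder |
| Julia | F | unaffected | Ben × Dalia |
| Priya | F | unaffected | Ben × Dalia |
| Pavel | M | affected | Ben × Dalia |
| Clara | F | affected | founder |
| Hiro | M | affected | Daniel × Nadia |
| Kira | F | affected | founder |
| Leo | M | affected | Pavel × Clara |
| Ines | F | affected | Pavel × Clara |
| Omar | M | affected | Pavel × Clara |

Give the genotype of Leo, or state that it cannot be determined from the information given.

Leo's phenotype allows CC or Cc, and no parent or child forces a single allele at both positions; consistent genotype assignments exist with Leo as CC or Cc.

cannot be determined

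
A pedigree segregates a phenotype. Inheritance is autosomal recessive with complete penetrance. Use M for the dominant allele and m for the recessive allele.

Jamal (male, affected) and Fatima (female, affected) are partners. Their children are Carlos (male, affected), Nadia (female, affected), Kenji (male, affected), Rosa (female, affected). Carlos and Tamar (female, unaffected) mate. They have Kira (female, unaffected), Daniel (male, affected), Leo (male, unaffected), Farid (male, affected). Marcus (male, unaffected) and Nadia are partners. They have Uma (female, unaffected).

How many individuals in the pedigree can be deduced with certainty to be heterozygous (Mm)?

Obligate heterozygotes: Tamar is unaffected so carries M and passed m to Daniel (mm), so Tamar is Mm; Kira is unaffected so carries M and received m from Carlos (mm), so Kira is Mm; Leo is unaffected so carries M and received m from Carlos (mm), so Leo is Mm; Uma is unaffected so carries M and received m from Nadia (mm), so Uma is Mm.
Every other individual is either homozygous by phenotype or has at least one consistent homozygous assignment, so the count is 4.

4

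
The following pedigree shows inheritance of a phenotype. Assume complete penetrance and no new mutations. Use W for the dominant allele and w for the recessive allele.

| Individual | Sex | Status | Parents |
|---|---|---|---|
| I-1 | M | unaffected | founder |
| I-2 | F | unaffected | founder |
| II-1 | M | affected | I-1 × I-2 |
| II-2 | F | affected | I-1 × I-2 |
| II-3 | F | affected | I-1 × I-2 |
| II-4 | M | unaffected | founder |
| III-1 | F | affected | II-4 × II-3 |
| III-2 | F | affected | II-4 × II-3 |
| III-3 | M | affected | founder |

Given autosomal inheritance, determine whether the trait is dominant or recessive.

I-1 and I-2 are both unaffected yet have an affected child II-1. Under dominance, an affected child requires at least one affected parent, so the trait cannot be dominant.

recessive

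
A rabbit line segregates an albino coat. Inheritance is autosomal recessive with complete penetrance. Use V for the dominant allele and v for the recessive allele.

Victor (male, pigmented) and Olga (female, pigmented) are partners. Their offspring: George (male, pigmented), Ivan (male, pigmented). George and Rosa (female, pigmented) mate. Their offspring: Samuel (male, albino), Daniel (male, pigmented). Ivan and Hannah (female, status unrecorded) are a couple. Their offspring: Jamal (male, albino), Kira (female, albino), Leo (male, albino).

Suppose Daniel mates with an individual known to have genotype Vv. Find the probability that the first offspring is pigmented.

George is pigmented so carries V and passed v to Samuel (vv), so George is Vv.
Rosa is pigmented so carries V and passed v to Samuel (vv), so Rosa is Vv.
Daniel is a pigmented offspring of George (Vv) × Rosa (Vv), whose cross gives 1/4 VV : 1/2 Vv : 1/4 vv; conditioning on being pigmented, Daniel is VV with probability 1/3, Vv with probability 2/3.
Summing over parental genotype combinations, P(offspring is pigmented) = 1/3·1 + 2/3·3/4 = 5/6.

5/6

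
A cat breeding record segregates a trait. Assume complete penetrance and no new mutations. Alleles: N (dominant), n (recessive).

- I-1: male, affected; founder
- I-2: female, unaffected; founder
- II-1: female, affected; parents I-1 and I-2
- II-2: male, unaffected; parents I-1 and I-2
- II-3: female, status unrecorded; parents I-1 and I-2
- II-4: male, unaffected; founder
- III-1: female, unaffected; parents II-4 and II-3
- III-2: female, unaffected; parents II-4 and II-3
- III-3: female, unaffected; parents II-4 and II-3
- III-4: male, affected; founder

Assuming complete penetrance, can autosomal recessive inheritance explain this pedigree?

A consistent assignment under autosomal recessive exists: I-1 nn, I-2 Nn, II-1 nn, II-2 Nn, II-3 Nn, II-4 NN, III-1 NN, III-2 NN, III-3 NN, III-4 nn.
In this assignment every recorded phenotype matches its genotype and every non-founder's genotype is obtainable from its parents' genotypes, so the pedigree is consistent.

Yes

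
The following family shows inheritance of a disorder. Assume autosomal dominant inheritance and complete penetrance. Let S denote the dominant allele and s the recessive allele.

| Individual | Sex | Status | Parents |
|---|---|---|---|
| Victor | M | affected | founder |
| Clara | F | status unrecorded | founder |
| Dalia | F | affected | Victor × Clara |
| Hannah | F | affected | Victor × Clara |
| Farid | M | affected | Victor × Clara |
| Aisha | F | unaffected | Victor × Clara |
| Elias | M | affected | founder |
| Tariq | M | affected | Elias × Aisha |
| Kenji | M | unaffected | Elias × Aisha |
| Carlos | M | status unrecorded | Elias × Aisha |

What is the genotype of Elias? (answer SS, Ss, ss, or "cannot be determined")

Ss

From phenotype alone, Elias is SS or Ss.
Elias is affected so carries S and passed s to Kenji (ss), so Elias is Ss.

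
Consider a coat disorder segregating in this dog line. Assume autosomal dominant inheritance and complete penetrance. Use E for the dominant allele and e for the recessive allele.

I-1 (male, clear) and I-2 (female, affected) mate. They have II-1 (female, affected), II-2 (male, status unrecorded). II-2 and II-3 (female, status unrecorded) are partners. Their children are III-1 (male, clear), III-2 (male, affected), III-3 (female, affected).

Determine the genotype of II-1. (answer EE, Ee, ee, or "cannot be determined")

From phenotype alone, II-1 is EE or Ee.
II-1 is affected so carries E and received e from I-1 (ee), so II-1 is Ee.

Ee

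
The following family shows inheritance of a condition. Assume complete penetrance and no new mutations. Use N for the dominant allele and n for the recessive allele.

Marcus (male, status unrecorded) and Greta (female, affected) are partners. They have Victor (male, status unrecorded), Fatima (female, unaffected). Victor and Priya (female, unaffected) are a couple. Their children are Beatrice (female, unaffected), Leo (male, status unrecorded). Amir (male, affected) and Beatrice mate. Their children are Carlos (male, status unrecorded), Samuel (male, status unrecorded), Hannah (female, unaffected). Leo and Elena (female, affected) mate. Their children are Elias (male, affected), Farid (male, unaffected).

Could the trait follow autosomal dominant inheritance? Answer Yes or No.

A consistent assignment under autosomal dominant exists: Marcus Nn, Greta Nn, Victor Nn, Fatima nn, Priya nn, Beatrice nn, Leo Nn, Amir Nn, Elena Nn, Carlos Nn, Samuel Nn, Hannah nn, Elias NN, Farid nn.
In this assignment every recorded phenotype matches its genotype and every non-founder's genotype is obtainable from its parents' genotypes, so the pedigree is consistent.

Yes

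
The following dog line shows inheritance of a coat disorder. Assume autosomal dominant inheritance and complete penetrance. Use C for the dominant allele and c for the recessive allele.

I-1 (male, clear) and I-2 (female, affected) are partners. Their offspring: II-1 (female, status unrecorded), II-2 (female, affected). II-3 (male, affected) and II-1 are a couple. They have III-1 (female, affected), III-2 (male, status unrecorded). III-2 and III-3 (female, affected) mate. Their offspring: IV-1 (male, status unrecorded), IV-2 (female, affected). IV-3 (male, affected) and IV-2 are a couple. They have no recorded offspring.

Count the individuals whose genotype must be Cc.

1

Obligate heterozygotes: II-2 is affected so carries C and received c from I-1 (cc), so II-2 is Cc.
Every other individual is either homozygous by phenotype or has at least one consistent homozygous assignment, so the count is 1.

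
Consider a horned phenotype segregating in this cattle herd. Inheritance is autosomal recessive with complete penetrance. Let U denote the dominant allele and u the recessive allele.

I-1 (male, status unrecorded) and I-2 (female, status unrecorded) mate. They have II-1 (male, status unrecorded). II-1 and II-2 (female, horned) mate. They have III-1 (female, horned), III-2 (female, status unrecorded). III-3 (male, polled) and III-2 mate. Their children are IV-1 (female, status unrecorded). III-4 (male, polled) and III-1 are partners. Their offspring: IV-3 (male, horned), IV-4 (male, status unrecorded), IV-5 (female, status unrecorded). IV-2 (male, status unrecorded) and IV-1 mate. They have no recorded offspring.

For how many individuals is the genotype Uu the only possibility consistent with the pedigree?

Obligate heterozygotes: III-4 is polled so carries U and passed u to IV-3 (uu), so III-4 is Uu.
Every other individual is either homozygous by phenotype or has at least one consistent homozygous assignment, so the count is 1.

1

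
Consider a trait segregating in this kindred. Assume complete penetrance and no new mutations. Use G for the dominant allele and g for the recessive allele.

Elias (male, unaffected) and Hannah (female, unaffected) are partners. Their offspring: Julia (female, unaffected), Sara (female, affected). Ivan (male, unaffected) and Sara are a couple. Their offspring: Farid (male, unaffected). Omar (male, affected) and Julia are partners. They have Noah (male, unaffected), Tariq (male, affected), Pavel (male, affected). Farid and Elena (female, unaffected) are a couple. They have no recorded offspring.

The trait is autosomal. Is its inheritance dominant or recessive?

Elias and Hannah are both unaffected yet have an affected child Sara. Under dominance, an affected child requires at least one affected parent, so the trait cannot be dominant.

recessive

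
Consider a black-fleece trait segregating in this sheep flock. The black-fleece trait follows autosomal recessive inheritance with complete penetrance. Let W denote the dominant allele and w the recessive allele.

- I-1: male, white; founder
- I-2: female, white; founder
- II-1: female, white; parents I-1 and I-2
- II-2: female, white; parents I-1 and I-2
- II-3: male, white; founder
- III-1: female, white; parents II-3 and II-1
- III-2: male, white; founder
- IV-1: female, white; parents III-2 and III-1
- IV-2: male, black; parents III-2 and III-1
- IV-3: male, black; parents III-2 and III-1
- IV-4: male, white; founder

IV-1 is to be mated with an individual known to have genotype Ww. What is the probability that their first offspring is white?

III-2 is white so carries W and passed w to IV-2 (ww), so III-2 is Ww.
III-1 is white so carries W and passed w to IV-2 (ww), so III-1 is Ww.
IV-1 is a white offspring of III-2 (Ww) × III-1 (Ww), whose cross gives 1/4 WW : 1/2 Ww : 1/4 ww; conditioning on being white, IV-1 is WW with probability 1/3, Ww with probability 2/3.
Summing over parental genotype combinations, P(offspring is white) = 1/3·1 + 2/3·3/4 = 5/6.

5/6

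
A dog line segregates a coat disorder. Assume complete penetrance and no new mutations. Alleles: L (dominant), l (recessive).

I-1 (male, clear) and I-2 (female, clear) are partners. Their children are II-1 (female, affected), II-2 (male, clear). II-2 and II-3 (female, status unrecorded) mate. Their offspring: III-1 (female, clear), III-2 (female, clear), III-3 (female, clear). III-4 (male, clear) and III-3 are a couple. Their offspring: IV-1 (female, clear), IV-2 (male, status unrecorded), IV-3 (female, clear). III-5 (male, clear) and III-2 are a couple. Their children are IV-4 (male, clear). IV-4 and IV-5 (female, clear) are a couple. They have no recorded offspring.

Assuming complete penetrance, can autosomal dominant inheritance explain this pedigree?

No

Under autosomal dominant, II-1 (affected, female) cannot arise from I-1 (clear) × I-2 (clear).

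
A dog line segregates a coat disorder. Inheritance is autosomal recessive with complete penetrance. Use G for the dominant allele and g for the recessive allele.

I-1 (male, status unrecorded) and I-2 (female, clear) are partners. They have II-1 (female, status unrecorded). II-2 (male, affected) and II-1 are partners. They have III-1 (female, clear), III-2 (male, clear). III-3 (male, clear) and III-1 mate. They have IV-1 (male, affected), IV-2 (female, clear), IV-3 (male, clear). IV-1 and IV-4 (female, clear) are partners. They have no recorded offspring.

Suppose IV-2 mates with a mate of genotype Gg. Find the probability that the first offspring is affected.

1/6

III-3 is clear so carries G and passed g to IV-1 (gg), so III-3 is Gg.
III-1 is clear so carries G and received g from II-2 (gg), so III-1 is Gg.
IV-2 is a clear offspring of III-3 (Gg) × III-1 (Gg), whose cross gives 1/4 GG : 1/2 Gg : 1/4 gg; conditioning on being clear, IV-2 is GG with probability 1/3, Gg with probability 2/3.
Summing over parental genotype combinations, P(offspring is affected) = 2/3·1/4 = 1/6.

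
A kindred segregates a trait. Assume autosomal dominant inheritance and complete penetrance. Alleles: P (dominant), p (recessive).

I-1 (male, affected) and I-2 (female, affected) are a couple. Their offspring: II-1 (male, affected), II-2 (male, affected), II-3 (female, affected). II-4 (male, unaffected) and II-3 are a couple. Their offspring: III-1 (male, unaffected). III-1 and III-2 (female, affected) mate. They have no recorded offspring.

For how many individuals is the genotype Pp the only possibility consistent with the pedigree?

1

Obligate heterozygotes: II-3 is affected so carries P and passed p to III-1 (pp), so II-3 is Pp.
Every other individual is either homozygous by phenotype or has at least one consistent homozygous assignment, so the count is 1.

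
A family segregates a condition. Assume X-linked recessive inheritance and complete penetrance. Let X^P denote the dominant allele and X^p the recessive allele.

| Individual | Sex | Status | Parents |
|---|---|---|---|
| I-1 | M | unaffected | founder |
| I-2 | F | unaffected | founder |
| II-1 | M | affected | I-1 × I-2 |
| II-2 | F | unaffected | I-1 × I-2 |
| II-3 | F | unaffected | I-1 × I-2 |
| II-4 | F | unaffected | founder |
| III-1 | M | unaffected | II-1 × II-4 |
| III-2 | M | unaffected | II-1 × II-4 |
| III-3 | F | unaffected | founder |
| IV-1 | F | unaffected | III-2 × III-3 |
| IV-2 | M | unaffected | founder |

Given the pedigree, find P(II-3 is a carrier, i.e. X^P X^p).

I-1 is unaffected, so I-1 is X^P Y.
I-2 is unaffected so carries P and passed p to II-1 (X^p Y), so I-2 is X^P X^p.
Their cross gives offspring ratios 1/2 X^P X^P : 1/2 X^P X^p. Conditioning on II-3 being unaffected, P(X^P X^p) = 1/2 / 1 = 1/2.

1/2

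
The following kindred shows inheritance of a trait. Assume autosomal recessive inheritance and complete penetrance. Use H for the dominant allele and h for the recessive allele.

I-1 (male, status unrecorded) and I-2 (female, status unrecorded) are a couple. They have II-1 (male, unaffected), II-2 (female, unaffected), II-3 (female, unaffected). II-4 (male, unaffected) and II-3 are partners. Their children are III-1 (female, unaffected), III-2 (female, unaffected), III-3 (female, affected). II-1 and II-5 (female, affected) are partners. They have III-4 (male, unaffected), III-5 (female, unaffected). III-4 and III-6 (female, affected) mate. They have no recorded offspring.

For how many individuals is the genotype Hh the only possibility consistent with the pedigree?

4

Obligate heterozygotes: II-3 is unaffected so carries H and passed h to III-3 (hh), so II-3 is Hh; II-4 is unaffected so carries H and passed h to III-3 (hh), so II-4 is Hh; III-4 is unaffected so carries H and received h from II-5 (hh), so III-4 is Hh; III-5 is unaffected so carries H and received h from II-5 (hh), so III-5 is Hh.
Every other individual is either homozygous by phenotype or has at least one consistent homozygous assignment, so the count is 4.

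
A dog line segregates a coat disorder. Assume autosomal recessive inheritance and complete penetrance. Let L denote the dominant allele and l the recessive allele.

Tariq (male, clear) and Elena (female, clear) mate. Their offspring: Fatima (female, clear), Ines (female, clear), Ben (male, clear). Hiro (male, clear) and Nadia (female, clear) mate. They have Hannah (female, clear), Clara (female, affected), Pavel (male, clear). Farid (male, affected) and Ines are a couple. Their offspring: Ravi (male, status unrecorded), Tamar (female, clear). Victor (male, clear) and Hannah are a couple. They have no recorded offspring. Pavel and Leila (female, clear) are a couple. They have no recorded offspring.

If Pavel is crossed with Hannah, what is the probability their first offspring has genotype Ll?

4/9

Hiro is clear so carries L and passed l to Clara (ll), so Hiro is Ll.
Nadia is clear so carries L and passed l to Clara (ll), so Nadia is Ll.
Pavel is a clear offspring of Hiro (Ll) × Nadia (Ll), whose cross gives 1/4 LL : 1/2 Ll : 1/4 ll; conditioning on being clear, Pavel is LL with probability 1/3, Ll with probability 2/3.
Hannah is a clear offspring of Hiro (Ll) × Nadia (Ll), whose cross gives 1/4 LL : 1/2 Ll : 1/4 ll; conditioning on being clear, Hannah is LL with probability 1/3, Ll with probability 2/3.
Summing over parental genotype combinations, P(offspring has genotype Ll) = 2/9·1/2 + 2/9·1/2 + 4/9·1/2 = 4/9.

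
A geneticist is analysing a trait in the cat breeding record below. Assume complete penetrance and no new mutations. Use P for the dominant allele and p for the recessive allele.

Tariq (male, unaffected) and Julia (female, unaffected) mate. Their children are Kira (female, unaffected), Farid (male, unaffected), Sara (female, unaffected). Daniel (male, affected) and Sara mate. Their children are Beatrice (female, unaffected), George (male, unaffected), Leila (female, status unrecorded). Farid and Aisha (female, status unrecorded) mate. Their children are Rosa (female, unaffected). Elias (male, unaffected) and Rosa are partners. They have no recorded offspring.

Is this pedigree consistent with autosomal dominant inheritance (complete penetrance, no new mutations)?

A consistent assignment under autosomal dominant exists: Tariq pp, Julia pp, Kira pp, Farid pp, Sara pp, Daniel Pp, Aisha Pp, Beatrice pp, George pp, Leila Pp, Rosa pp, Elias pp.
In this assignment every recorded phenotype matches its genotype and every non-founder's genotype is obtainable from its parents' genotypes, so the pedigree is consistent.

Yes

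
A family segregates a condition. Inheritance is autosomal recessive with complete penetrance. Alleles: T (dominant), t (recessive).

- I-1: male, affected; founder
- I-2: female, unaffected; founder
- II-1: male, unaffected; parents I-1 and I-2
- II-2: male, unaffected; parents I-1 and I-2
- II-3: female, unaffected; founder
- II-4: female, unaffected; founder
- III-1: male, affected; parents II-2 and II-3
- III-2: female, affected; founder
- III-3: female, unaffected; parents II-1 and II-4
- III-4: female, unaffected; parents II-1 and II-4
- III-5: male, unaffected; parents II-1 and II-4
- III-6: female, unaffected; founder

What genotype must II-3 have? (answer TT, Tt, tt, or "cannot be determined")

Tt

From phenotype alone, II-3 is TT or Tt.
II-3 is unaffected so carries T and passed t to III-1 (tt), so II-3 is Tt.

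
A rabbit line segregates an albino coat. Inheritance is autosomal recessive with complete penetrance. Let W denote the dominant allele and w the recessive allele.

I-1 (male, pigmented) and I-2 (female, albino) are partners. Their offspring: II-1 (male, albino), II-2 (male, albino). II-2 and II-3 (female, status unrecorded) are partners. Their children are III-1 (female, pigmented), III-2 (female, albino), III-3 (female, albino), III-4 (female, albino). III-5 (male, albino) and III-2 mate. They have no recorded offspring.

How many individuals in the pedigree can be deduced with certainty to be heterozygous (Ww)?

3

Obligate heterozygotes: I-1 is pigmented so carries W and passed w to II-1 (ww), so I-1 is Ww; II-3 passed W to III-1 (Ww, whose w came from II-2) and passed w to III-2 (ww), so II-3 is Ww; III-1 is pigmented so carries W and received w from II-2 (ww), so III-1 is Ww.
Every other individual is either homozygous by phenotype or has at least one consistent homozygous assignment, so the count is 3.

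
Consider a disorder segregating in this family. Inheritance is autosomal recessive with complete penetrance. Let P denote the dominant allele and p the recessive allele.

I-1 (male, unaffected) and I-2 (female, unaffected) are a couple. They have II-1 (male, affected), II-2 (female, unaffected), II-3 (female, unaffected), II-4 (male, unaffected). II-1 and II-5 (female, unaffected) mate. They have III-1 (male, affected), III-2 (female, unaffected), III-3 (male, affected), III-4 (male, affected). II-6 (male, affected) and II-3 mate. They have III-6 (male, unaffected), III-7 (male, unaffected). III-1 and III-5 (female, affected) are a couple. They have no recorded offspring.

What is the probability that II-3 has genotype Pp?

1/3

I-1 is unaffected so carries P and passed p to II-1 (pp), so I-1 is Pp.
I-2 is unaffected so carries P and passed p to II-1 (pp), so I-2 is Pp.
Their cross gives offspring ratios 1/4 PP : 1/2 Pp : 1/4 pp. Conditioning on II-3 being unaffected, P(Pp) = 1/2 / 3/4 = 2/3 before taking II-3's own offspring into account.
II-6 is affected, so II-6 is pp.
Now use II-3's offspring. Probability of each recorded status — unaffected son III-6: 1/2 if II-3 is Pp, 1 if PP; unaffected son III-7: 1/2 if II-3 is Pp, 1 if PP.
Bayes: P(Pp) = 2/3·1/4 / (2/3·1/4 + 1/3·1) = 1/3.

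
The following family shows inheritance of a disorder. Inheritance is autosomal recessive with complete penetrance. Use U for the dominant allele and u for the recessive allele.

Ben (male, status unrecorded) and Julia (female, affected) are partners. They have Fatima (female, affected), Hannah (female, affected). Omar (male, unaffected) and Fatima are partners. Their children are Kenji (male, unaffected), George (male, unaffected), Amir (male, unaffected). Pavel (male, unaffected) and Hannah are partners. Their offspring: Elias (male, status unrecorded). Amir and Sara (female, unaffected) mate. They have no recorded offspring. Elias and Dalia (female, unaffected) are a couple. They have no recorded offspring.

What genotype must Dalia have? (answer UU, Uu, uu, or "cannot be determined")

Dalia's phenotype allows UU or Uu, and no parent or child forces a single allele at both positions; consistent genotype assignments exist with Dalia as UU or Uu.

cannot be determined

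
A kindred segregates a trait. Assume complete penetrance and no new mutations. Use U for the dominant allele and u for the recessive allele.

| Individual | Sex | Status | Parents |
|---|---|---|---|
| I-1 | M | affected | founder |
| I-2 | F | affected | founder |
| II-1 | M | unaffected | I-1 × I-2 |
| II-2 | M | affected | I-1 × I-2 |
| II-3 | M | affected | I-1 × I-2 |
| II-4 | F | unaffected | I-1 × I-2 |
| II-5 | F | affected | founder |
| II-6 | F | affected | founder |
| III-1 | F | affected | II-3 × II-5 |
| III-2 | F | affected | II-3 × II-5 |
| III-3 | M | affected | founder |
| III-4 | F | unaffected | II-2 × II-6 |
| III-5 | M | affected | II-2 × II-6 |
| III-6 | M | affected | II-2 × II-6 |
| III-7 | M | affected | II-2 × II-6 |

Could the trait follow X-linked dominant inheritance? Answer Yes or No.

Under X-linked dominant, II-4 (unaffected, female) cannot arise from I-1 (affected) × I-2 (affected).

No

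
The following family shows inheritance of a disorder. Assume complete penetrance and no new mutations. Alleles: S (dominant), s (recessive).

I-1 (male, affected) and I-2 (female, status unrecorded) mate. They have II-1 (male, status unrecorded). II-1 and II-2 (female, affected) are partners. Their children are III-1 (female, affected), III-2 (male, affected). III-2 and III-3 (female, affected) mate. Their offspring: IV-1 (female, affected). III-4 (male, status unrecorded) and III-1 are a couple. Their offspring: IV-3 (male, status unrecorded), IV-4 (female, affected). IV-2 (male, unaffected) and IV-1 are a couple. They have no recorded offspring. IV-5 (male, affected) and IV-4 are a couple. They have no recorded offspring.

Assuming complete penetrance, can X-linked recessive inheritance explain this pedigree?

A consistent assignment under X-linked recessive exists: I-1 X^s Y, I-2 X^S X^s, II-1 X^s Y, II-2 X^s X^s, III-1 X^s X^s, III-2 X^s Y, III-3 X^s X^s, III-4 X^s Y, IV-1 X^s X^s, IV-2 X^S Y, IV-3 X^s Y, IV-4 X^s X^s, IV-5 X^s Y.
In this assignment every recorded phenotype matches its genotype and every non-founder's genotype is obtainable from its parents' genotypes, so the pedigree is consistent.

Yes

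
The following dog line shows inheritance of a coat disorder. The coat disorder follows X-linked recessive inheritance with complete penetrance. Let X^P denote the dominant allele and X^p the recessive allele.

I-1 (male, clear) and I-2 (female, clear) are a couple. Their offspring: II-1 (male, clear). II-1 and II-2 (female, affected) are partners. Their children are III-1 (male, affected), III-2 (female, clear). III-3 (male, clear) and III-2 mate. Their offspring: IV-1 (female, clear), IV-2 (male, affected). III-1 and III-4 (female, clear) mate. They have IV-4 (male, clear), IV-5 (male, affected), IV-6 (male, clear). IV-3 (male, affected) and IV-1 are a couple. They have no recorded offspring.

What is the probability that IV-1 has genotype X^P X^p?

III-3 is clear, so III-3 is X^P Y.
III-2 is clear so carries P and received p from II-2 (X^p X^p), so III-2 is X^P X^p.
Their cross gives offspring ratios 1/2 X^P X^P : 1/2 X^P X^p. Conditioning on IV-1 being clear, P(X^P X^p) = 1/2 / 1 = 1/2.

1/2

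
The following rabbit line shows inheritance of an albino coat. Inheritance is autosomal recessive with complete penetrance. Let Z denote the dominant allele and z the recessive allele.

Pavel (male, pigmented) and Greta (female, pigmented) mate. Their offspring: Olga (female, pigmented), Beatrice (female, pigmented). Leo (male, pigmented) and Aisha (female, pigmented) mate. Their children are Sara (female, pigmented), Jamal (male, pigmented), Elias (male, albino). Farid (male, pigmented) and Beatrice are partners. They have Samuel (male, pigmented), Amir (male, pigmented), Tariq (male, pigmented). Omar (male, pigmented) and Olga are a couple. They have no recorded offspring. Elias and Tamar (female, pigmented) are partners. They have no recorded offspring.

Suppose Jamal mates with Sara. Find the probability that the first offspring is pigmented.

Leo is pigmented so carries Z and passed z to Elias (zz), so Leo is Zz.
Aisha is pigmented so carries Z and passed z to Elias (zz), so Aisha is Zz.
Jamal is a pigmented offspring of Leo (Zz) × Aisha (Zz), whose cross gives 1/4 ZZ : 1/2 Zz : 1/4 zz; conditioning on being pigmented, Jamal is ZZ with probability 1/3, Zz with probability 2/3.
Sara is a pigmented offspring of Leo (Zz) × Aisha (Zz), whose cross gives 1/4 ZZ : 1/2 Zz : 1/4 zz; conditioning on being pigmented, Sara is ZZ with probability 1/3, Zz with probability 2/3.
Summing over parental genotype combinations, P(offspring is pigmented) = 1/9·1 + 2/9·1 + 2/9·1 + 4/9·3/4 = 8/9.

8/9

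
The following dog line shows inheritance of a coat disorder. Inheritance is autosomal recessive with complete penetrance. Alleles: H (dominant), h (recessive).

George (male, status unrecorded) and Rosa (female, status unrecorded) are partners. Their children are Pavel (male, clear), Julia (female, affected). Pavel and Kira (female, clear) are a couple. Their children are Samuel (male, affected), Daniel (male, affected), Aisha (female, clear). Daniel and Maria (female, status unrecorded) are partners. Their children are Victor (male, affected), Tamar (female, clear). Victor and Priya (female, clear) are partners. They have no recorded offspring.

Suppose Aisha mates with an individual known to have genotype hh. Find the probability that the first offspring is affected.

1/3

Pavel is clear so carries H and passed h to Samuel (hh), so Pavel is Hh.
Kira is clear so carries H and passed h to Samuel (hh), so Kira is Hh.
Aisha is a clear offspring of Pavel (Hh) × Kira (Hh), whose cross gives 1/4 HH : 1/2 Hh : 1/4 hh; conditioning on being clear, Aisha is HH with probability 1/3, Hh with probability 2/3.
Summing over parental genotype combinations, P(offspring is affected) = 2/3·1/2 = 1/3.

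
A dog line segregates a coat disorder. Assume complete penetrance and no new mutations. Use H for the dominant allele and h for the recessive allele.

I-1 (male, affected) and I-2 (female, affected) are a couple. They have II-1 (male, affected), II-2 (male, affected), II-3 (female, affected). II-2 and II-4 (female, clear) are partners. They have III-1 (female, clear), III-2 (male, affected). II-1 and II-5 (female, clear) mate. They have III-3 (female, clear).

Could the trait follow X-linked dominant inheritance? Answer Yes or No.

Under X-linked dominant, III-1 (clear, female) cannot arise from II-2 (affected) × II-4 (clear).

No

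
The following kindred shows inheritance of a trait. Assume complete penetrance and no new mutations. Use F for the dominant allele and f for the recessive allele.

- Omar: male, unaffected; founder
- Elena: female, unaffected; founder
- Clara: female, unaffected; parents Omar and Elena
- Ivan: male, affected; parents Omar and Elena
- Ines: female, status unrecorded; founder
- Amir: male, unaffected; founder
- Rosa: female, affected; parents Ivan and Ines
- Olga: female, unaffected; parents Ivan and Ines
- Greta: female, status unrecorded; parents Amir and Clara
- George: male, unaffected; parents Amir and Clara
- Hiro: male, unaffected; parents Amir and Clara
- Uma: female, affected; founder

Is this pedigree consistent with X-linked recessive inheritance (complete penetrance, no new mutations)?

A consistent assignment under X-linked recessive exists: Omar X^F Y, Elena X^F X^f, Clara X^F X^F, Ivan X^f Y, Ines X^F X^f, Amir X^F Y, Rosa X^f X^f, Olga X^F X^f, Greta X^F X^F, George X^F Y, Hiro X^F Y, Uma X^f X^f.
In this assignment every recorded phenotype matches its genotype and every non-founder's genotype is obtainable from its parents' genotypes, so the pedigree is consistent.

Yes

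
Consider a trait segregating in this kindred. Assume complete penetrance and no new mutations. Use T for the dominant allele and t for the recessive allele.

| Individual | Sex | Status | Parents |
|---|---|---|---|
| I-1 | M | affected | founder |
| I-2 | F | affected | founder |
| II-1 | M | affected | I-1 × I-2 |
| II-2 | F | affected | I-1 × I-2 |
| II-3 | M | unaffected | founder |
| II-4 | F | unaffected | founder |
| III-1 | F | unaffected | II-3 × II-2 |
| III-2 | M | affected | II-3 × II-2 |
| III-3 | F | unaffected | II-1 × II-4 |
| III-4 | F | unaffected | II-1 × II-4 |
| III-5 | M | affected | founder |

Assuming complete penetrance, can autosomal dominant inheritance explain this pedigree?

A consistent assignment under autosomal dominant exists: I-1 TT, I-2 Tt, II-1 Tt, II-2 Tt, II-3 tt, II-4 tt, III-1 tt, III-2 Tt, III-3 tt, III-4 tt, III-5 TT.
In this assignment every recorded phenotype matches its genotype and every non-founder's genotype is obtainable from its parents' genotypes, so the pedigree is consistent.

Yes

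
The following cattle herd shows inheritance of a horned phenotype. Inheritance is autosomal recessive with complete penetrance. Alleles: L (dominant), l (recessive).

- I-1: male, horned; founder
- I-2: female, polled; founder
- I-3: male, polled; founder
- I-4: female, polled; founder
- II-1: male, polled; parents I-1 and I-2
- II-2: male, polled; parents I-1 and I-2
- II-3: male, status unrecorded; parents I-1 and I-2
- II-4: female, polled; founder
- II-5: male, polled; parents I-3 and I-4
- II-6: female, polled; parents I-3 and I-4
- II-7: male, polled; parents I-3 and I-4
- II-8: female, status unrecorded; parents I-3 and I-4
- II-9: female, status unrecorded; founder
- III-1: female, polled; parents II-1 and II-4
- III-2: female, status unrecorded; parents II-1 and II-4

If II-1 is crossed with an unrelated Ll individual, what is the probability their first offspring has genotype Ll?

1/2

II-1 is polled so carries L and received l from I-1 (ll), so II-1 is Ll.
The cross gives 1/4 LL : 1/2 Ll : 1/4 ll, so P(offspring has genotype Ll) = 1/2.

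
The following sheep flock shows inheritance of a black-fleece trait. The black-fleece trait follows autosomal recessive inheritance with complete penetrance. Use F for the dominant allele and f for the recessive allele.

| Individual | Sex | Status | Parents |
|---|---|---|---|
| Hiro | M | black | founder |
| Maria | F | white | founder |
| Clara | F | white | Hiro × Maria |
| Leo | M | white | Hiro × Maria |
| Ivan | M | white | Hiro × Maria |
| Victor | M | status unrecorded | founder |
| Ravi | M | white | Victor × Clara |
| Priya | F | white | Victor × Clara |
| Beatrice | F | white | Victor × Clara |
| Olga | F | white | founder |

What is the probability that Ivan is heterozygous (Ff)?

Ivan is white so carries F and received f from Hiro (ff), so Ivan is Ff, giving P(Ff) = 1.

1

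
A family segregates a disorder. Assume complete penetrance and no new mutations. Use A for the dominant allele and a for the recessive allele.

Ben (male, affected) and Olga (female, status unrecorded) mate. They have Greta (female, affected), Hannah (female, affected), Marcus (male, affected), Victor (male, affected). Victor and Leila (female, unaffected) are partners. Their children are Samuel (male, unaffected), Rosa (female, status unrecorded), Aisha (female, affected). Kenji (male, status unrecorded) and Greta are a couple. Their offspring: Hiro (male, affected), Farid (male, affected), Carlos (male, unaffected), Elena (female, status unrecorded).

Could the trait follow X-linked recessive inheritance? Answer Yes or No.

No

Under X-linked recessive, Carlos (unaffected, male) cannot arise from Kenji (unrecorded) × Greta (affected).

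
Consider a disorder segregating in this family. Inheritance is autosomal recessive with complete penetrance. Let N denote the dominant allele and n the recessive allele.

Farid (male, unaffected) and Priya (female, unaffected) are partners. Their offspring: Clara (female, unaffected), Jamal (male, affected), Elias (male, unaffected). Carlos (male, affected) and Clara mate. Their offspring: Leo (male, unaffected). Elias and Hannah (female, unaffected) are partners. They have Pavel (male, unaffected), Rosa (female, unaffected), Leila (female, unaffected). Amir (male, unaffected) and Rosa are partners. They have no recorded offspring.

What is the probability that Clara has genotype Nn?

1/2

Farid is unaffected so carries N and passed n to Jamal (nn), so Farid is Nn.
Priya is unaffected so carries N and passed n to Jamal (nn), so Priya is Nn.
Their cross gives offspring ratios 1/4 NN : 1/2 Nn : 1/4 nn. Conditioning on Clara being unaffected, P(Nn) = 1/2 / 3/4 = 2/3 before taking Clara's own offspring into account.
Carlos is affected, so Carlos is nn.
Now use Clara's offspring. Probability of each recorded status — unaffected son Leo: 1/2 if Clara is Nn, 1 if NN.
Bayes: P(Nn) = 2/3·1/2 / (2/3·1/2 + 1/3·1) = 1/2.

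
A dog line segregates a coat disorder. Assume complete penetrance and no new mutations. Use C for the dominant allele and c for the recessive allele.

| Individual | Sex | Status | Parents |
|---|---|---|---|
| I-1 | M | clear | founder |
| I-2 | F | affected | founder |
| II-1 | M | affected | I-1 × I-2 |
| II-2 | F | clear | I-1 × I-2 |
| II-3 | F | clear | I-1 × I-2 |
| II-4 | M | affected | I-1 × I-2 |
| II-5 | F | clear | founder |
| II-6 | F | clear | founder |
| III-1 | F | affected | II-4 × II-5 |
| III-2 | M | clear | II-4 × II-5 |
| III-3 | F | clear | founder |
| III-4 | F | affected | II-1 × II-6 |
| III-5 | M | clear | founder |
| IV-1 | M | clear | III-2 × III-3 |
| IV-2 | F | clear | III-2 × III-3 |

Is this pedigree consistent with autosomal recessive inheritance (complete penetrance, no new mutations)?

A consistent assignment under autosomal recessive exists: I-1 Cc, I-2 cc, II-1 cc, II-2 Cc, II-3 Cc, II-4 cc, II-5 Cc, II-6 Cc, III-1 cc, III-2 Cc, III-3 CC, III-4 cc, III-5 CC, IV-1 CC, IV-2 CC.
In this assignment every recorded phenotype matches its genotype and every non-founder's genotype is obtainable from its parents' genotypes, so the pedigree is consistent.

Yes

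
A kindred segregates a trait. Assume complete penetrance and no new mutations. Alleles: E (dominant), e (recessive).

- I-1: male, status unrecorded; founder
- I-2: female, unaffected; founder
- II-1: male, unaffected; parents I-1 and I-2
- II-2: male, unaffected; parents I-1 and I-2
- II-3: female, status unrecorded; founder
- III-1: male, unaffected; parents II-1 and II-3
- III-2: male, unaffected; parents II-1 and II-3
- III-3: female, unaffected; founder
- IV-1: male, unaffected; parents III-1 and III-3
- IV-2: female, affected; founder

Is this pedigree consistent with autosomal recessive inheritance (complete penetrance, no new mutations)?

Yes

A consistent assignment under autosomal recessive exists: I-1 EE, I-2 EE, II-1 EE, II-2 EE, II-3 EE, III-1 EE, III-2 EE, III-3 EE, IV-1 EE, IV-2 ee.
In this assignment every recorded phenotype matches its genotype and every non-founder's genotype is obtainable from its parents' genotypes, so the pedigree is consistent.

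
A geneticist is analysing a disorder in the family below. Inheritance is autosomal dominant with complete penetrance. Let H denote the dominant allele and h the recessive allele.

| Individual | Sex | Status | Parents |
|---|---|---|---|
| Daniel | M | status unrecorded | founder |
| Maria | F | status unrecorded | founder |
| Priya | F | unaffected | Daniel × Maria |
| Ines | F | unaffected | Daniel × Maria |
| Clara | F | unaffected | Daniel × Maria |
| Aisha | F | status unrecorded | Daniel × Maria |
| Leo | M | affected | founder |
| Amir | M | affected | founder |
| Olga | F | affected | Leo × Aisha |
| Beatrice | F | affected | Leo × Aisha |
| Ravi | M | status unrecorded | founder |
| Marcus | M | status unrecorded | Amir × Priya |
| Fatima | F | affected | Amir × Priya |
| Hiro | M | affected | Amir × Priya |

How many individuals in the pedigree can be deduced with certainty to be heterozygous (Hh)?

Obligate heterozygotes: Fatima is affected so carries H and received h from Priya (hh), so Fatima is Hh; Hiro is affected so carries H and received h from Priya (hh), so Hiro is Hh.
Every other individual is either homozygous by phenotype or has at least one consistent homozygous assignment, so the count is 2.

2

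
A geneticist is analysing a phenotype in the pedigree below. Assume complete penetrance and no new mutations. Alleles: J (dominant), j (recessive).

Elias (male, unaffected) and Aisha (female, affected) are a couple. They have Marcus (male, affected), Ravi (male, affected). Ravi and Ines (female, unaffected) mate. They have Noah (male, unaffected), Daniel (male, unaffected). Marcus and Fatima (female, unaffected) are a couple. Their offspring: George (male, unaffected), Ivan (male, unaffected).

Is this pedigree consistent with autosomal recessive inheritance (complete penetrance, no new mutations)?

A consistent assignment under autosomal recessive exists: Elias Jj, Aisha jj, Marcus jj, Ravi jj, Ines JJ, Fatima JJ, Noah Jj, Daniel Jj, George Jj, Ivan Jj.
In this assignment every recorded phenotype matches its genotype and every non-founder's genotype is obtainable from its parents' genotypes, so the pedigree is consistent.

Yes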